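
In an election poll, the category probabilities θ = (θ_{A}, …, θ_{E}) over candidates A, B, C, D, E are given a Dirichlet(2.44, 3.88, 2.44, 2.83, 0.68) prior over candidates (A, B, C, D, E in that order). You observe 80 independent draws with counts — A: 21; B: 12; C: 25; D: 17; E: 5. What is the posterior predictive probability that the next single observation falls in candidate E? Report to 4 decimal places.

The Dirichlet prior is conjugate to the Multinomial likelihood: each posterior αⱼ = prior αⱼ + observed count nⱼ.
Posterior concentration: (23.44, 15.88, 27.44, 19.83, 5.68), total = 92.27.
P(next = E | data) = α_{E}/Σα = 0.0616.

0.0616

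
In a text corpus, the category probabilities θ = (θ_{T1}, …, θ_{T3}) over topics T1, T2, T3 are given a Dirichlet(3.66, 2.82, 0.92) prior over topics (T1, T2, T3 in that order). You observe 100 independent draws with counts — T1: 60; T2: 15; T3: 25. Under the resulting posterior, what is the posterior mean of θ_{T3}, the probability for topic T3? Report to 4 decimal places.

The Dirichlet prior is conjugate to the Multinomial likelihood: each posterior αⱼ = prior αⱼ + observed count nⱼ.
Posterior concentration: (63.66, 17.82, 25.92), total = 107.40.
E[θ_{T3}|data] = α_{T3}/Σα = 25.92/107.40 = 0.2413.

0.2413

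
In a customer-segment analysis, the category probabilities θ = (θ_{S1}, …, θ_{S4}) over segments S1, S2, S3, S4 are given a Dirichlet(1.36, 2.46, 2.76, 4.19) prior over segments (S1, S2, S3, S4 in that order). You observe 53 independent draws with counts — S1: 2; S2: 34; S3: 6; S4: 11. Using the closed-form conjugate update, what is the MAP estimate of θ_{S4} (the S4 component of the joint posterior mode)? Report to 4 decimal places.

0.2374

The Dirichlet prior is conjugate to the Multinomial likelihood: each posterior αⱼ = prior αⱼ + observed count nⱼ.
Posterior concentration: (3.36, 36.46, 8.76, 15.19), total = 63.77.
Joint mode component: (α_{S4}−1)/(Σα−K) = 14.19/59.77 = 0.2374.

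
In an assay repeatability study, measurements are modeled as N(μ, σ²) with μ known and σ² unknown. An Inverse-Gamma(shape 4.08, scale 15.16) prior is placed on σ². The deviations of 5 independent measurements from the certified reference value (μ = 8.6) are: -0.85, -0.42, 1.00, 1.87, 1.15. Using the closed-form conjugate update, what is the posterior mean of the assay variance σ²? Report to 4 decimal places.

3.3188

With known mean μ and an Inverse-Gamma(α, β) prior on σ², the Normal likelihood is conjugate: posterior is Inv-Gamma(α + n/2, β + Σ(xᵢ−μ)²/2).
Σ(xᵢ−μ)² = (-0.85)² + (-0.42)² + (1.00)² + (1.87)² + (1.15)² = 6.7183.
Posterior: Inv-Gamma(4.08 + 5/2, 15.16 + 6.7183/2) = Inv-Gamma(6.58, 18.51915).
E[σ²|data] = β/(α−1) = 18.51915/5.58 = 3.3188.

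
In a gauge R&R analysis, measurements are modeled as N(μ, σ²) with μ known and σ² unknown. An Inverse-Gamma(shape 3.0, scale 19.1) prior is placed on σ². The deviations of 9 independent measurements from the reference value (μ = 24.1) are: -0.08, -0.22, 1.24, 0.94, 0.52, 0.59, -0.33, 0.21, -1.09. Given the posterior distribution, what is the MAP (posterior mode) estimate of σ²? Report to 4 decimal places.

With known mean μ and an Inverse-Gamma(α, β) prior on σ², the Normal likelihood is conjugate: posterior is Inv-Gamma(α + n/2, β + Σ(xᵢ−μ)²/2).
Σ(xᵢ−μ)² = (-0.08)² + (-0.22)² + (1.24)² + (0.94)² + (0.52)² + (0.59)² + (-0.33)² + (0.21)² + (-1.09)² = 4.4356.
Posterior: Inv-Gamma(3.0 + 9/2, 19.1 + 4.4356/2) = Inv-Gamma(7.50, 21.31780).
Mode = β/(α+1) = 21.31780/8.50 = 2.5080.

2.5080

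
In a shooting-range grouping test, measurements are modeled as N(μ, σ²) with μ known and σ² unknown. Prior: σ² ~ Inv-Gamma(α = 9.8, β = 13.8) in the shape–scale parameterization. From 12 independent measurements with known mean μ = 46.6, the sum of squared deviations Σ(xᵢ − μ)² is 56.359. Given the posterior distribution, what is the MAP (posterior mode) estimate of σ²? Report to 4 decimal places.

With known mean μ and an Inverse-Gamma(α, β) prior on σ², the Normal likelihood is conjugate: posterior is Inv-Gamma(α + n/2, β + Σ(xᵢ−μ)²/2).
Posterior: Inv-Gamma(9.8 + 12/2, 13.8 + 56.359/2) = Inv-Gamma(15.80, 41.9795).
Mode = β/(α+1) = 41.9795/16.80 = 2.4988.

2.4988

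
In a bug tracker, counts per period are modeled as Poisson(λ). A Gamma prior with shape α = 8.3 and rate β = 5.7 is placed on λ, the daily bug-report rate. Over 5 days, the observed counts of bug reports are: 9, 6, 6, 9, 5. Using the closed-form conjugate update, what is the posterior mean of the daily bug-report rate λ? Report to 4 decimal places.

With a Gamma(shape α, rate β) prior, the Poisson likelihood is conjugate: the posterior is Gamma(α + ΣXᵢ, β + n).
Sum of counts S = 35 over n = 5 days.
Posterior: Gamma(α+S, β+n) = Gamma(8.3+35, 5.7+5) = Gamma(43.3, 10.7).
Posterior mean = α/β = 43.3/10.7 = 4.0467.

4.0467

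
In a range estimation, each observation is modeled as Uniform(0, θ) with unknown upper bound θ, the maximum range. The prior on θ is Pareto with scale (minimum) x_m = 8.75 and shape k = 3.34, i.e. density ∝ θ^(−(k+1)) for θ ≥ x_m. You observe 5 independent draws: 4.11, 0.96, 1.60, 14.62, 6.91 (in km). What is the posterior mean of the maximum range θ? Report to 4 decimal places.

16.6118

A Pareto(scale x_m, shape k) prior on the upper bound θ of Uniform(0, θ) is conjugate: posterior is Pareto(max(x_m, max xᵢ), k + n).
Sample maximum = 14.62; prior scale x_m = 8.75 → posterior scale = max = 14.62.
Posterior shape = 3.34 + 5 = 8.34.
E[θ|data] = k·x_m/(k−1) = 8.34·14.62/7.34 = 16.6118.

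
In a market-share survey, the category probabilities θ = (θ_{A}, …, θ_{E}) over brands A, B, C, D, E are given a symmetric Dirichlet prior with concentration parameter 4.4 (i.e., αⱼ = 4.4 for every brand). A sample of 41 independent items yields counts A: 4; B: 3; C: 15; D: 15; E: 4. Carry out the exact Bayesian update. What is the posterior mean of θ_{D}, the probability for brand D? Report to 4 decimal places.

The Dirichlet prior is conjugate to the Multinomial likelihood: each posterior αⱼ = prior αⱼ + observed count nⱼ.
Posterior concentration: (8.4, 7.4, 19.4, 19.4, 8.4), total = 63.0.
E[θ_{D}|data] = α_{D}/Σα = 19.4/63.0 = 0.3079.

0.3079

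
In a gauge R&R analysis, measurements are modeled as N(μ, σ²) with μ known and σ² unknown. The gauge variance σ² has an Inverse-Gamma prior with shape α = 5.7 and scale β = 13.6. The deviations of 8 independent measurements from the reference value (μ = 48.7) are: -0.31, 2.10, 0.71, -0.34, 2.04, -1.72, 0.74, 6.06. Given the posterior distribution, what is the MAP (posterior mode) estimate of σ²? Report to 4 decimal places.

3.5849

With known mean μ and an Inverse-Gamma(α, β) prior on σ², the Normal likelihood is conjugate: posterior is Inv-Gamma(α + n/2, β + Σ(xᵢ−μ)²/2).
Σ(xᵢ−μ)² = (-0.31)² + (2.10)² + (0.71)² + (-0.34)² + (2.04)² + (-1.72)² + (0.74)² + (6.06)² = 49.5170.
Posterior: Inv-Gamma(5.7 + 8/2, 13.6 + 49.5170/2) = Inv-Gamma(9.70, 38.35850).
Mode = β/(α+1) = 38.35850/10.70 = 3.5849.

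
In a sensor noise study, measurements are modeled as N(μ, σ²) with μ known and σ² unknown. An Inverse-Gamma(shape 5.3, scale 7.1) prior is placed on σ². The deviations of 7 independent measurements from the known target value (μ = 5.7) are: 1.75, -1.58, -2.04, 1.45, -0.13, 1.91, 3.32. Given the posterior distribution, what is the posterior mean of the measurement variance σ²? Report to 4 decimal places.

With known mean μ and an Inverse-Gamma(α, β) prior on σ², the Normal likelihood is conjugate: posterior is Inv-Gamma(α + n/2, β + Σ(xᵢ−μ)²/2).
Σ(xᵢ−μ)² = (1.75)² + (-1.58)² + (-2.04)² + (1.45)² + (-0.13)² + (1.91)² + (3.32)² = 26.5104.
Posterior: Inv-Gamma(5.3 + 7/2, 7.1 + 26.5104/2) = Inv-Gamma(8.80, 20.35520).
E[σ²|data] = β/(α−1) = 20.35520/7.80 = 2.6096.

2.6096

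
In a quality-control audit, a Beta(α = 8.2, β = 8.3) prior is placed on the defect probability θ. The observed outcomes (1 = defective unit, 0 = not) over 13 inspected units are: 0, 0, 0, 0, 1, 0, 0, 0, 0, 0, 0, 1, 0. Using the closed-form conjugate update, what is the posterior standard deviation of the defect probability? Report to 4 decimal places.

The Beta prior is conjugate to a Binomial/Bernoulli likelihood; the update adds successes to α and failures to β.
Posterior: Beta(α+k, β+n−k) = Beta(8.2+2, 8.3+11) = Beta(10.2, 19.3).
Var = αβ/((α+β)²(α+β+1)) = 10.2·19.3/(29.5²·30.5) = 0.00741675; SD = √0.00741675 = 0.0861.

0.0861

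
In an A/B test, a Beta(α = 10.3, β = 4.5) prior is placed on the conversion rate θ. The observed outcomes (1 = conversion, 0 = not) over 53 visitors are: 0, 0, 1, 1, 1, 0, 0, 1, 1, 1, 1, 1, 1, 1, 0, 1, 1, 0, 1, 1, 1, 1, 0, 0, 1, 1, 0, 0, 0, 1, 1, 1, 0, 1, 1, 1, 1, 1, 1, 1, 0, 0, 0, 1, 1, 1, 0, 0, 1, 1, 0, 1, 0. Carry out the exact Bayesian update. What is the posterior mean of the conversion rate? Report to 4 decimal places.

The Beta prior is conjugate to a Binomial/Bernoulli likelihood; the update adds successes to α and failures to β.
Posterior: Beta(α+k, β+n−k) = Beta(10.3+34, 4.5+19) = Beta(44.3, 23.5).
Posterior mean = α/(α+β) = 44.3/67.8 = 0.6534.

0.6534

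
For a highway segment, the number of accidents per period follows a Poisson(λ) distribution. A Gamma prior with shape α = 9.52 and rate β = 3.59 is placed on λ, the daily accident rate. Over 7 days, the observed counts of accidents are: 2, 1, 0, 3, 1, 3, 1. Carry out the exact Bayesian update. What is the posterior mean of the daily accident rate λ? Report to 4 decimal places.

With a Gamma(shape α, rate β) prior, the Poisson likelihood is conjugate: the posterior is Gamma(α + ΣXᵢ, β + n).
Sum of counts S = 11 over n = 7 days.
Posterior: Gamma(α+S, β+n) = Gamma(9.52+11, 3.59+7) = Gamma(20.52, 10.59).
Posterior mean = α/β = 20.52/10.59 = 1.9377.

1.9377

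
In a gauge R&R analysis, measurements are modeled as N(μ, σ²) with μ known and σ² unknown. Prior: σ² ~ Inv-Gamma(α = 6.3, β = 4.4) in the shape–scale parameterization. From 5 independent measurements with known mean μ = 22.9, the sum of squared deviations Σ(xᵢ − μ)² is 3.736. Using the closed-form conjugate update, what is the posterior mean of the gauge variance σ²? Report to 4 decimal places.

0.8036

With known mean μ and an Inverse-Gamma(α, β) prior on σ², the Normal likelihood is conjugate: posterior is Inv-Gamma(α + n/2, β + Σ(xᵢ−μ)²/2).
Posterior: Inv-Gamma(6.3 + 5/2, 4.4 + 3.736/2) = Inv-Gamma(8.80, 6.2680).
E[σ²|data] = β/(α−1) = 6.2680/7.80 = 0.8036.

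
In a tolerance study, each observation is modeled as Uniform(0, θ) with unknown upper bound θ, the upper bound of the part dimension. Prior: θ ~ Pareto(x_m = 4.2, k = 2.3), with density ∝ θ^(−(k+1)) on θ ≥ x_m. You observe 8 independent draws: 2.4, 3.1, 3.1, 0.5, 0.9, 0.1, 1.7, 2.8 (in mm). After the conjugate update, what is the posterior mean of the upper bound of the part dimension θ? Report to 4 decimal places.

A Pareto(scale x_m, shape k) prior on the upper bound θ of Uniform(0, θ) is conjugate: posterior is Pareto(max(x_m, max xᵢ), k + n).
Sample maximum = 3.1; prior scale x_m = 4.2 → posterior scale = max = 4.2.
Posterior shape = 2.3 + 8 = 10.3.
E[θ|data] = k·x_m/(k−1) = 10.3·4.2/9.3 = 4.6516.

4.6516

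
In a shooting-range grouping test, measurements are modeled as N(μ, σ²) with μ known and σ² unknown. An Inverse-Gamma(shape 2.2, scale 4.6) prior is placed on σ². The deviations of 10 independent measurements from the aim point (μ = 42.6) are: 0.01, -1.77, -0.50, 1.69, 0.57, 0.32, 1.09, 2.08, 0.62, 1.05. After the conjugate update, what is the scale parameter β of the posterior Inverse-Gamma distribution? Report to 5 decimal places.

11.43390

With known mean μ and an Inverse-Gamma(α, β) prior on σ², the Normal likelihood is conjugate: posterior is Inv-Gamma(α + n/2, β + Σ(xᵢ−μ)²/2).
Σ(xᵢ−μ)² = (0.01)² + (-1.77)² + (-0.50)² + (1.69)² + (0.57)² + (0.32)² + (1.09)² + (2.08)² + (0.62)² + (1.05)² = 13.6678.
Posterior: Inv-Gamma(2.2 + 10/2, 4.6 + 13.6678/2) = Inv-Gamma(7.20, 11.43390).
Posterior β = 11.43390.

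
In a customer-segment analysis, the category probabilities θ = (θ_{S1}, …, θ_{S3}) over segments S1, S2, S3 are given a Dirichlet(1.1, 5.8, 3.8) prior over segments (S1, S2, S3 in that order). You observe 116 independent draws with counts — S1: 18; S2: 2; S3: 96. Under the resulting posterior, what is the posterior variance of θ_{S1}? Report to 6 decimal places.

The Dirichlet prior is conjugate to the Multinomial likelihood: each posterior αⱼ = prior αⱼ + observed count nⱼ.
Posterior concentration: (19.1, 7.8, 99.8), total = 126.7.
Var[θ_j] = α_j(Σα−α_j)/((Σα)²(Σα+1)) = 19.1·107.6/(126.7²·127.7) = 0.001003.

0.001003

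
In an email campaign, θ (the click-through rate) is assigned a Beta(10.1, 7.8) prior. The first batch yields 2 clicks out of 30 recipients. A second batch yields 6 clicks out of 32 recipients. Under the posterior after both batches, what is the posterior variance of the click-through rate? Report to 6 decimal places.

0.002166

The Beta prior is conjugate to a Binomial/Bernoulli likelihood; the update adds successes to α and failures to β.
After batch 1: Beta(10.1+2, 7.8+28) = Beta(12.1, 35.8).
After batch 2: Beta(12.1+6, 35.8+26) = Beta(18.1, 61.8).
Var = αβ/((α+β)²(α+β+1)) = 18.1·61.8/(79.9²·80.9) = 0.002166.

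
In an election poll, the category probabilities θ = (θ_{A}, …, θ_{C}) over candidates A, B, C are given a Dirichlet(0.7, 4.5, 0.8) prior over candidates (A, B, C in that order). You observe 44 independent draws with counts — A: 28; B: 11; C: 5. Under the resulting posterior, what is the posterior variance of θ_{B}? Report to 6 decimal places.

The Dirichlet prior is conjugate to the Multinomial likelihood: each posterior αⱼ = prior αⱼ + observed count nⱼ.
Posterior concentration: (28.7, 15.5, 5.8), total = 50.0.
Var[θ_j] = α_j(Σα−α_j)/((Σα)²(Σα+1)) = 15.5·34.5/(50.0²·51.0) = 0.004194.

0.004194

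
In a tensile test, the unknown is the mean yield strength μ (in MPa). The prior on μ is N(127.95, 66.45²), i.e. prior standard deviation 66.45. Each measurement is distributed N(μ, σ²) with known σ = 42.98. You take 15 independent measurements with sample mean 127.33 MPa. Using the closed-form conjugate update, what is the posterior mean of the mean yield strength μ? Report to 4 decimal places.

For Normal data with known variance σ², a Normal(μ₀, σ₀²) prior on μ is conjugate. Posterior precision = 1/σ₀² + n/σ²; posterior mean is the precision-weighted average of μ₀ and x̄.
n·x̄ = 15·127.33 = 1909.95.
σ₀² = 66.45² = 4415.6025, σ² = 42.98² = 1847.2804; σ² + n·σ₀² = 1847.2804 + 15·4415.6025 = 68081.3179.
Posterior mean = (μ₀/σ₀² + n·x̄/σ²)/(1/σ₀² + n/σ²) = (σ²·μ₀ + σ₀²·n·x̄)/(σ² + n·σ₀²) = (1847.2804·127.95 + 4415.6025·1909.95)/68081.3179 = 8669939.522055/68081.3179 = 127.3468.

127.3468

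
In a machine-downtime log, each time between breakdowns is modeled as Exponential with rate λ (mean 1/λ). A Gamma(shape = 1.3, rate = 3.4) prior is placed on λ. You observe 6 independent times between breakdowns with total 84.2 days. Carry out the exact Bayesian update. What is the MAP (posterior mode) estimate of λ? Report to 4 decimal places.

With a Gamma(shape α, rate β) prior on the exponential rate λ, the posterior after n observations with total T = Σxᵢ is Gamma(α+n, β+T).
Posterior: Gamma(1.3+6, 3.4+84.2) = Gamma(7.3, 87.6).
Mode = (α−1)/β = 0.0719.

0.0719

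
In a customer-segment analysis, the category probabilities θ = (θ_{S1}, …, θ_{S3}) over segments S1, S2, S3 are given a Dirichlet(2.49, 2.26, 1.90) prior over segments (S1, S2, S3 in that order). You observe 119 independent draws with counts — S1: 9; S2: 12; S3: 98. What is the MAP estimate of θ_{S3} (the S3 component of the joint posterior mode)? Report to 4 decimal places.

The Dirichlet prior is conjugate to the Multinomial likelihood: each posterior αⱼ = prior αⱼ + observed count nⱼ.
Posterior concentration: (11.49, 14.26, 99.90), total = 125.65.
Joint mode component: (α_{S3}−1)/(Σα−K) = 98.90/122.65 = 0.8064.

0.8064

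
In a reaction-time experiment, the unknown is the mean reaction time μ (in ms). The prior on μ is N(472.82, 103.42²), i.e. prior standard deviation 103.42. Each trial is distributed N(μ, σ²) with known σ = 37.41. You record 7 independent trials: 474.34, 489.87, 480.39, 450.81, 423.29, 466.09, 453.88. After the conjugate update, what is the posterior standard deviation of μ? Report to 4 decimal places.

14.0093

For Normal data with known variance σ², a Normal(μ₀, σ₀²) prior on μ is conjugate. Posterior precision = 1/σ₀² + n/σ²; posterior mean is the precision-weighted average of μ₀ and x̄.
σ₀² = 103.42² = 10695.6964, σ² = 37.41² = 1399.5081; σ² + n·σ₀² = 1399.5081 + 7·10695.6964 = 76269.3829.
Posterior precision = 1/σ₀² + n/σ² = 1/10695.6964 + 7/1399.5081 = (σ² + n·σ₀²)/(σ₀²σ²) = 76269.3829/(10695.6964·1399.5081); posterior variance σₙ² = σ₀²σ²/(σ² + n·σ₀²) = 10695.6964·1399.5081/76269.3829 = 196.261110.
Posterior SD = √σₙ² = √(10695.6964·1399.5081/76269.3829) = 14.0093.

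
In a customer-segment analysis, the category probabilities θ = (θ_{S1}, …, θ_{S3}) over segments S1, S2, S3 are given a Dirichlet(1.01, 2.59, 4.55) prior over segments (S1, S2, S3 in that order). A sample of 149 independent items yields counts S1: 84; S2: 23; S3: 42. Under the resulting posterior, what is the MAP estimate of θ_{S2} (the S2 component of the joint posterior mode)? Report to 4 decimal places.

The Dirichlet prior is conjugate to the Multinomial likelihood: each posterior αⱼ = prior αⱼ + observed count nⱼ.
Posterior concentration: (85.01, 25.59, 46.55), total = 157.15.
Joint mode component: (α_{S2}−1)/(Σα−K) = 24.59/154.15 = 0.1595.

0.1595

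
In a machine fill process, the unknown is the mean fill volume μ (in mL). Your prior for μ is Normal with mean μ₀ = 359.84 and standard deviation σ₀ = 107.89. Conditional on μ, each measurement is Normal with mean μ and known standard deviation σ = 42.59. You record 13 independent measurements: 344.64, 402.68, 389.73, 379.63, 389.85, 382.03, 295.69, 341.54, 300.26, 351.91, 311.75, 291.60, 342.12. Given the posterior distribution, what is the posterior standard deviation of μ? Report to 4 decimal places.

11.7422

For Normal data with known variance σ², a Normal(μ₀, σ₀²) prior on μ is conjugate. Posterior precision = 1/σ₀² + n/σ²; posterior mean is the precision-weighted average of μ₀ and x̄.
σ₀² = 107.89² = 11640.2521, σ² = 42.59² = 1813.9081; σ² + n·σ₀² = 1813.9081 + 13·11640.2521 = 153137.1854.
Posterior precision = 1/σ₀² + n/σ² = 1/11640.2521 + 13/1813.9081 = (σ² + n·σ₀²)/(σ₀²σ²) = 153137.1854/(11640.2521·1813.9081); posterior variance σₙ² = σ₀²σ²/(σ² + n·σ₀²) = 11640.2521·1813.9081/153137.1854 = 137.878645.
Posterior SD = √σₙ² = √(11640.2521·1813.9081/153137.1854) = 11.7422.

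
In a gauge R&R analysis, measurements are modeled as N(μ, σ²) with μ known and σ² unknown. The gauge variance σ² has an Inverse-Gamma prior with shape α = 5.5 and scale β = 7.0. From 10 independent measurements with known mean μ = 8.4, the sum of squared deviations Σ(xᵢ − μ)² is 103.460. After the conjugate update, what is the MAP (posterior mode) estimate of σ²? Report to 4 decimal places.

5.1070

With known mean μ and an Inverse-Gamma(α, β) prior on σ², the Normal likelihood is conjugate: posterior is Inv-Gamma(α + n/2, β + Σ(xᵢ−μ)²/2).
Posterior: Inv-Gamma(5.5 + 10/2, 7.0 + 103.460/2) = Inv-Gamma(10.50, 58.7300).
Mode = β/(α+1) = 58.7300/11.50 = 5.1070.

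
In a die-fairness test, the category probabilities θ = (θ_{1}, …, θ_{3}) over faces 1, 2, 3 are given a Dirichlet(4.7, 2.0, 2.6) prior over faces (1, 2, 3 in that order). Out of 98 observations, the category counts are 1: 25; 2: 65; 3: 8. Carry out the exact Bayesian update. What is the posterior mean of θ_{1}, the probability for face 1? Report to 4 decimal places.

0.2768

The Dirichlet prior is conjugate to the Multinomial likelihood: each posterior αⱼ = prior αⱼ + observed count nⱼ.
Posterior concentration: (29.7, 67.0, 10.6), total = 107.3.
E[θ_{1}|data] = α_{1}/Σα = 29.7/107.3 = 0.2768.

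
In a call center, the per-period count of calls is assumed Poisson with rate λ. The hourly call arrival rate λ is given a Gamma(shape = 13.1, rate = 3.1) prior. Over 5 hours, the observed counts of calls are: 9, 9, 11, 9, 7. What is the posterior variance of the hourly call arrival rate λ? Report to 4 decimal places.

0.8855

With a Gamma(shape α, rate β) prior, the Poisson likelihood is conjugate: the posterior is Gamma(α + ΣXᵢ, β + n).
Sum of counts S = 45 over n = 5 hours.
Posterior: Gamma(α+S, β+n) = Gamma(13.1+45, 3.1+5) = Gamma(58.1, 8.1).
Var = α/β² = 58.1/8.1² = 0.8855.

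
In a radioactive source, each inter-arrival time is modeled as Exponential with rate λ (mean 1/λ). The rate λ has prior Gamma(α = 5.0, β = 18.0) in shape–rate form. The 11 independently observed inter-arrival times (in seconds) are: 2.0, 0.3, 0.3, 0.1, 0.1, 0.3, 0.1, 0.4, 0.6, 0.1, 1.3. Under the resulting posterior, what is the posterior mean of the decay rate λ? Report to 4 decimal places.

With a Gamma(shape α, rate β) prior on the exponential rate λ, the posterior after n observations with total T = Σxᵢ is Gamma(α+n, β+T).
Sum of observations T = 5.6 seconds; n = 11.
Posterior: Gamma(5.0+11, 18.0+5.6) = Gamma(16.0, 23.6).
Posterior mean of λ = α/β = 16.0/23.6 = 0.6780.

0.6780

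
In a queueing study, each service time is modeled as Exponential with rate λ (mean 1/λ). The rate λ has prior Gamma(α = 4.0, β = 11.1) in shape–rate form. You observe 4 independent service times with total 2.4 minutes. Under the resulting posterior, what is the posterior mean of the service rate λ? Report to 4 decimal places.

With a Gamma(shape α, rate β) prior on the exponential rate λ, the posterior after n observations with total T = Σxᵢ is Gamma(α+n, β+T).
Posterior: Gamma(4.0+4, 11.1+2.4) = Gamma(8.0, 13.5).
Posterior mean of λ = α/β = 8.0/13.5 = 0.5926.

0.5926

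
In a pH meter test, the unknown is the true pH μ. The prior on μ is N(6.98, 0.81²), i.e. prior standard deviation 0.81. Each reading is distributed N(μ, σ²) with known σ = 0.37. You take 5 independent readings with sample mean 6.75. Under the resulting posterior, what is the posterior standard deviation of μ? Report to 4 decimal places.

0.1621

For Normal data with known variance σ², a Normal(μ₀, σ₀²) prior on μ is conjugate. Posterior precision = 1/σ₀² + n/σ²; posterior mean is the precision-weighted average of μ₀ and x̄.
σ₀² = 0.81² = 0.6561, σ² = 0.37² = 0.1369; σ² + n·σ₀² = 0.1369 + 5·0.6561 = 3.4174.
Posterior precision = 1/σ₀² + n/σ² = 1/0.6561 + 5/0.1369 = (σ² + n·σ₀²)/(σ₀²σ²) = 3.4174/(0.6561·0.1369); posterior variance σₙ² = σ₀²σ²/(σ² + n·σ₀²) = 0.6561·0.1369/3.4174 = 0.026283.
Posterior SD = √σₙ² = √(0.6561·0.1369/3.4174) = 0.1621.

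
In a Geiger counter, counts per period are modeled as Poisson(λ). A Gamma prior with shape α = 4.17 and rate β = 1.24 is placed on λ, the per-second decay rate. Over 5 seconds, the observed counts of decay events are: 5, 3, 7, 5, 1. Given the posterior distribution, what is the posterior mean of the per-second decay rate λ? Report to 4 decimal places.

With a Gamma(shape α, rate β) prior, the Poisson likelihood is conjugate: the posterior is Gamma(α + ΣXᵢ, β + n).
Sum of counts S = 21 over n = 5 seconds.
Posterior: Gamma(α+S, β+n) = Gamma(4.17+21, 1.24+5) = Gamma(25.17, 6.24).
Posterior mean = α/β = 25.17/6.24 = 4.0337.

4.0337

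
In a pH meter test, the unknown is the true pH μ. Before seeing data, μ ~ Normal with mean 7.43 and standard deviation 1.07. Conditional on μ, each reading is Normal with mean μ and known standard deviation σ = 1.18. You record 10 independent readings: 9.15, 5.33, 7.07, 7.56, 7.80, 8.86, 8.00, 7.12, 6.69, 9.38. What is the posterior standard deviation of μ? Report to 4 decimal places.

For Normal data with known variance σ², a Normal(μ₀, σ₀²) prior on μ is conjugate. Posterior precision = 1/σ₀² + n/σ²; posterior mean is the precision-weighted average of μ₀ and x̄.
σ₀² = 1.07² = 1.1449, σ² = 1.18² = 1.3924; σ² + n·σ₀² = 1.3924 + 10·1.1449 = 12.8414.
Posterior precision = 1/σ₀² + n/σ² = 1/1.1449 + 10/1.3924 = (σ² + n·σ₀²)/(σ₀²σ²) = 12.8414/(1.1449·1.3924); posterior variance σₙ² = σ₀²σ²/(σ² + n·σ₀²) = 1.1449·1.3924/12.8414 = 0.124142.
Posterior SD = √σₙ² = √(1.1449·1.3924/12.8414) = 0.3523.

0.3523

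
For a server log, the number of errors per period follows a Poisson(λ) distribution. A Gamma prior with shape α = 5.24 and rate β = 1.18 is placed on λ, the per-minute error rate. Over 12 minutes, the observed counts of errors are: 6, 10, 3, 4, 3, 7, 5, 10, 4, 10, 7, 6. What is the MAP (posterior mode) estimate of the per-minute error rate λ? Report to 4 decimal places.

6.0121

With a Gamma(shape α, rate β) prior, the Poisson likelihood is conjugate: the posterior is Gamma(α + ΣXᵢ, β + n).
Sum of counts S = 75 over n = 12 minutes.
Posterior: Gamma(α+S, β+n) = Gamma(5.24+75, 1.18+12) = Gamma(80.24, 13.18).
Mode of Gamma(α,β) for α≥1 is (α−1)/β = 79.24/13.18 = 6.0121.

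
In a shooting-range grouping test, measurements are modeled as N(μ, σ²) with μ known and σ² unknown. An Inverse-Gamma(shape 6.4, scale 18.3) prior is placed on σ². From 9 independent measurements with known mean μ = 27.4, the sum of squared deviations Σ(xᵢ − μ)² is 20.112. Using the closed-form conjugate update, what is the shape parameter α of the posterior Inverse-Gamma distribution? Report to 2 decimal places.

With known mean μ and an Inverse-Gamma(α, β) prior on σ², the Normal likelihood is conjugate: posterior is Inv-Gamma(α + n/2, β + Σ(xᵢ−μ)²/2).
Posterior: Inv-Gamma(6.4 + 9/2, 18.3 + 20.112/2) = Inv-Gamma(10.90, 28.3560).
Posterior α = 10.90.

10.90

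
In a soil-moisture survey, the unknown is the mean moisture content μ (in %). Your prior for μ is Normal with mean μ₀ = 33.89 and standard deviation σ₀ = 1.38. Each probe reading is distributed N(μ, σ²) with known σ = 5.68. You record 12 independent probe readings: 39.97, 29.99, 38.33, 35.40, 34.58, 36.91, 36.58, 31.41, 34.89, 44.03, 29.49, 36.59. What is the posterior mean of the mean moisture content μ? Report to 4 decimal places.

For Normal data with known variance σ², a Normal(μ₀, σ₀²) prior on μ is conjugate. Posterior precision = 1/σ₀² + n/σ²; posterior mean is the precision-weighted average of μ₀ and x̄.
Σxᵢ = 39.97 + 29.99 + 38.33 + 35.40 + 34.58 + 36.91 + 36.58 + 31.41 + 34.89 + 44.03 + 29.49 + 36.59 = 428.17, so n·x̄ = 428.17.
σ₀² = 1.38² = 1.9044, σ² = 5.68² = 32.2624; σ² + n·σ₀² = 32.2624 + 12·1.9044 = 55.1152.
Posterior mean = (μ₀/σ₀² + n·x̄/σ²)/(1/σ₀² + n/σ²) = (σ²·μ₀ + σ₀²·n·x̄)/(σ² + n·σ₀²) = (32.2624·33.89 + 1.9044·428.17)/55.1152 = 1908.779684/55.1152 = 34.6325.

34.6325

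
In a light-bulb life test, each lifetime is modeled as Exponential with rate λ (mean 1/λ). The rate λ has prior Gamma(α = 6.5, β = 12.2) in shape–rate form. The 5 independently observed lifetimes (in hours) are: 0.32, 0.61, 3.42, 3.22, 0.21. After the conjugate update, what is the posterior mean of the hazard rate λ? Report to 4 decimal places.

With a Gamma(shape α, rate β) prior on the exponential rate λ, the posterior after n observations with total T = Σxᵢ is Gamma(α+n, β+T).
Sum of observations T = 7.78 hours; n = 5.
Posterior: Gamma(6.5+5, 12.2+7.78) = Gamma(11.5, 19.98).
Posterior mean of λ = α/β = 11.5/19.98 = 0.5756.

0.5756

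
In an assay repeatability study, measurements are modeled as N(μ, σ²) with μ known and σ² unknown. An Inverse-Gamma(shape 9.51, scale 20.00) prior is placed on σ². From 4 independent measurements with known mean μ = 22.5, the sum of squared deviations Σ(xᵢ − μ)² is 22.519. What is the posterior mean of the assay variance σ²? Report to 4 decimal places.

With known mean μ and an Inverse-Gamma(α, β) prior on σ², the Normal likelihood is conjugate: posterior is Inv-Gamma(α + n/2, β + Σ(xᵢ−μ)²/2).
Posterior: Inv-Gamma(9.51 + 4/2, 20.00 + 22.519/2) = Inv-Gamma(11.51, 31.2595).
E[σ²|data] = β/(α−1) = 31.2595/10.51 = 2.9743.

2.9743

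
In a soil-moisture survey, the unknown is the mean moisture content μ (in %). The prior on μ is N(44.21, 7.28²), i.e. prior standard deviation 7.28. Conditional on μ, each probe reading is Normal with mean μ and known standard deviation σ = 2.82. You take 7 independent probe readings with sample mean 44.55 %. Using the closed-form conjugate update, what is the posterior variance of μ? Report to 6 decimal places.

1.112216

For Normal data with known variance σ², a Normal(μ₀, σ₀²) prior on μ is conjugate. Posterior precision = 1/σ₀² + n/σ²; posterior mean is the precision-weighted average of μ₀ and x̄.
σ₀² = 7.28² = 52.9984, σ² = 2.82² = 7.9524; σ² + n·σ₀² = 7.9524 + 7·52.9984 = 378.9412.
Posterior precision = 1/σ₀² + n/σ² = 1/52.9984 + 7/7.9524 = (σ² + n·σ₀²)/(σ₀²σ²) = 378.9412/(52.9984·7.9524); posterior variance σₙ² = σ₀²σ²/(σ² + n·σ₀²) = 52.9984·7.9524/378.9412 = 1.112216.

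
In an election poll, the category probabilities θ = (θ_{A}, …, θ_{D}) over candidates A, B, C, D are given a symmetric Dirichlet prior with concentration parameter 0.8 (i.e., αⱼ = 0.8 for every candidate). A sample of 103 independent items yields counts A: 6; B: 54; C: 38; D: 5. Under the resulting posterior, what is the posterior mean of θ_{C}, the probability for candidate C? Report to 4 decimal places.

0.3653

The Dirichlet prior is conjugate to the Multinomial likelihood: each posterior αⱼ = prior αⱼ + observed count nⱼ.
Posterior concentration: (6.8, 54.8, 38.8, 5.8), total = 106.2.
E[θ_{C}|data] = α_{C}/Σα = 38.8/106.2 = 0.3653.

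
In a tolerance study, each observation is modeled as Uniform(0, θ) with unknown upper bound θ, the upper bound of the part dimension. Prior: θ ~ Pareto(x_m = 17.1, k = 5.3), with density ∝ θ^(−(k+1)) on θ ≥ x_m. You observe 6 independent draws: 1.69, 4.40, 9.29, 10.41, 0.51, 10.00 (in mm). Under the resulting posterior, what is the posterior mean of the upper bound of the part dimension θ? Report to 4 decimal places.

A Pareto(scale x_m, shape k) prior on the upper bound θ of Uniform(0, θ) is conjugate: posterior is Pareto(max(x_m, max xᵢ), k + n).
Sample maximum = 10.41; prior scale x_m = 17.1 → posterior scale = max = 17.10.
Posterior shape = 5.3 + 6 = 11.3.
E[θ|data] = k·x_m/(k−1) = 11.3·17.10/10.3 = 18.7602.

18.7602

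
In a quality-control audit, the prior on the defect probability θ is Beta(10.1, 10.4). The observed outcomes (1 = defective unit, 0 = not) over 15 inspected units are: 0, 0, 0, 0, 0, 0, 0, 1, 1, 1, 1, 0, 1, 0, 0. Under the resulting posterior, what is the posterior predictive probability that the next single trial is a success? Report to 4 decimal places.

The Beta prior is conjugate to a Binomial/Bernoulli likelihood; the update adds successes to α and failures to β.
Posterior: Beta(α+k, β+n−k) = Beta(10.1+5, 10.4+10) = Beta(15.1, 20.4).
For a single future Bernoulli trial, P(success | data) = α/(α+β) = 0.4254.

0.4254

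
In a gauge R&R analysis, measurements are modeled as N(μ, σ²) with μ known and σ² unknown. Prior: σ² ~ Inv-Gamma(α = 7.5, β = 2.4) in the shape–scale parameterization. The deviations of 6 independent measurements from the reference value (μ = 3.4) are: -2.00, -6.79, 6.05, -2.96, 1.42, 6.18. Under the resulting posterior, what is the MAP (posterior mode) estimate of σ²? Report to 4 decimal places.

With known mean μ and an Inverse-Gamma(α, β) prior on σ², the Normal likelihood is conjugate: posterior is Inv-Gamma(α + n/2, β + Σ(xᵢ−μ)²/2).
Σ(xᵢ−μ)² = (-2.00)² + (-6.79)² + (6.05)² + (-2.96)² + (1.42)² + (6.18)² = 135.6770.
Posterior: Inv-Gamma(7.5 + 6/2, 2.4 + 135.6770/2) = Inv-Gamma(10.50, 70.23850).
Mode = β/(α+1) = 70.23850/11.50 = 6.1077.

6.1077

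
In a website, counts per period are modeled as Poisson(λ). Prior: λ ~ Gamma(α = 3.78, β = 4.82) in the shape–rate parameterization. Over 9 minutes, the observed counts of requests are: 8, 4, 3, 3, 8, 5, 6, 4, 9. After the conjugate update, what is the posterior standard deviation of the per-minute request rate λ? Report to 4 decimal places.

0.5306

With a Gamma(shape α, rate β) prior, the Poisson likelihood is conjugate: the posterior is Gamma(α + ΣXᵢ, β + n).
Sum of counts S = 50 over n = 9 minutes.
Posterior: Gamma(α+S, β+n) = Gamma(3.78+50, 4.82+9) = Gamma(53.78, 13.82).
SD = √α/β = √53.78/13.82 = 0.5306.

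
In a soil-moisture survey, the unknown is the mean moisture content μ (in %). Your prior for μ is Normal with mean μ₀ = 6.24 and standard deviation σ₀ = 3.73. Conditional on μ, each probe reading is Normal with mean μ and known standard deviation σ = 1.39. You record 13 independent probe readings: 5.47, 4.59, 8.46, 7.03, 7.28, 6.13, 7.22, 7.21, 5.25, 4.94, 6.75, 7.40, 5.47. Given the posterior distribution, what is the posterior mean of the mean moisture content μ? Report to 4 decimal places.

6.3983

For Normal data with known variance σ², a Normal(μ₀, σ₀²) prior on μ is conjugate. Posterior precision = 1/σ₀² + n/σ²; posterior mean is the precision-weighted average of μ₀ and x̄.
Σxᵢ = 5.47 + 4.59 + 8.46 + 7.03 + 7.28 + 6.13 + 7.22 + 7.21 + 5.25 + 4.94 + 6.75 + 7.40 + 5.47 = 83.2, so n·x̄ = 83.2.
σ₀² = 3.73² = 13.9129, σ² = 1.39² = 1.9321; σ² + n·σ₀² = 1.9321 + 13·13.9129 = 182.7998.
Posterior mean = (μ₀/σ₀² + n·x̄/σ²)/(1/σ₀² + n/σ²) = (σ²·μ₀ + σ₀²·n·x̄)/(σ² + n·σ₀²) = (1.9321·6.24 + 13.9129·83.2)/182.7998 = 1169.609584/182.7998 = 6.3983.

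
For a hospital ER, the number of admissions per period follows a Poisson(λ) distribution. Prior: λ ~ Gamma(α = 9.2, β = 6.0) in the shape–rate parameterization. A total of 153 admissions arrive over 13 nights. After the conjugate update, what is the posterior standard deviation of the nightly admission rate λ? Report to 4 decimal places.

With a Gamma(shape α, rate β) prior, the Poisson likelihood is conjugate: the posterior is Gamma(α + ΣXᵢ, β + n).
Posterior: Gamma(α+S, β+n) = Gamma(9.2+153, 6.0+13) = Gamma(162.2, 19.0).
SD = √α/β = √162.2/19.0 = 0.6703.

0.6703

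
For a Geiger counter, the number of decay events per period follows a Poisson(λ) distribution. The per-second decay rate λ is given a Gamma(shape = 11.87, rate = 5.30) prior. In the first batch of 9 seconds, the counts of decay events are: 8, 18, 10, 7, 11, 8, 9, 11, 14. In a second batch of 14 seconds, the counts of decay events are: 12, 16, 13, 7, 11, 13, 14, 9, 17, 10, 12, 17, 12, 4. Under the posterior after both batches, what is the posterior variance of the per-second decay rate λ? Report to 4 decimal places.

0.3432

With a Gamma(shape α, rate β) prior, the Poisson likelihood is conjugate: the posterior is Gamma(α + ΣXᵢ, β + n).
Batch 1: sum of counts S = 96 over n = 9 seconds.
After batch 1: Gamma(α+S, β+n) = Gamma(11.87+96, 5.30+9) = Gamma(107.87, 14.30).
Batch 2: sum of counts S = 167 over n = 14 seconds.
After batch 2: Gamma(α+S, β+n) = Gamma(107.87+167, 14.30+14) = Gamma(274.87, 28.30).
Var = α/β² = 274.87/28.30² = 0.3432.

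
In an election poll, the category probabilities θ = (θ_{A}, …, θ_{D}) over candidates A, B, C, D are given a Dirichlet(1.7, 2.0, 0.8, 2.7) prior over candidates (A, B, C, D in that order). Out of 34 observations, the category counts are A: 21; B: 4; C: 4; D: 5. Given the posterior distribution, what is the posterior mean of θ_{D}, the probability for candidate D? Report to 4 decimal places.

The Dirichlet prior is conjugate to the Multinomial likelihood: each posterior αⱼ = prior αⱼ + observed count nⱼ.
Posterior concentration: (22.7, 6.0, 4.8, 7.7), total = 41.2.
E[θ_{D}|data] = α_{D}/Σα = 7.7/41.2 = 0.1869.

0.1869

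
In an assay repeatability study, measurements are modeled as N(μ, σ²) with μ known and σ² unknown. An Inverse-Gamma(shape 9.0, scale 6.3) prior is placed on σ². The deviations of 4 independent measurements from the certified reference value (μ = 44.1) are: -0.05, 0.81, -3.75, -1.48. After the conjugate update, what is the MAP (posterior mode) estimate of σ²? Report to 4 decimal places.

With known mean μ and an Inverse-Gamma(α, β) prior on σ², the Normal likelihood is conjugate: posterior is Inv-Gamma(α + n/2, β + Σ(xᵢ−μ)²/2).
Σ(xᵢ−μ)² = (-0.05)² + (0.81)² + (-3.75)² + (-1.48)² = 16.9115.
Posterior: Inv-Gamma(9.0 + 4/2, 6.3 + 16.9115/2) = Inv-Gamma(11.00, 14.75575).
Mode = β/(α+1) = 14.75575/12.00 = 1.2296.

1.2296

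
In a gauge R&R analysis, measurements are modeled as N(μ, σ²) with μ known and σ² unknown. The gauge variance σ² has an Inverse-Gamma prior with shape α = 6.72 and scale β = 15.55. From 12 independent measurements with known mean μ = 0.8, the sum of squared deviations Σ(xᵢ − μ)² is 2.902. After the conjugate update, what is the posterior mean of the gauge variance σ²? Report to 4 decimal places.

With known mean μ and an Inverse-Gamma(α, β) prior on σ², the Normal likelihood is conjugate: posterior is Inv-Gamma(α + n/2, β + Σ(xᵢ−μ)²/2).
Posterior: Inv-Gamma(6.72 + 12/2, 15.55 + 2.902/2) = Inv-Gamma(12.72, 17.0010).
E[σ²|data] = β/(α−1) = 17.0010/11.72 = 1.4506.

1.4506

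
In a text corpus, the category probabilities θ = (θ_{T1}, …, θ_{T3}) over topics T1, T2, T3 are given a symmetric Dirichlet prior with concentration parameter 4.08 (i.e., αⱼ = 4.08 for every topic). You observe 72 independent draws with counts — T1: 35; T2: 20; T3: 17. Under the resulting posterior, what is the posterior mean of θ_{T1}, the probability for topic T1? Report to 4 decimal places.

The Dirichlet prior is conjugate to the Multinomial likelihood: each posterior αⱼ = prior αⱼ + observed count nⱼ.
Posterior concentration: (39.08, 24.08, 21.08), total = 84.24.
E[θ_{T1}|data] = α_{T1}/Σα = 39.08/84.24 = 0.4639.

0.4639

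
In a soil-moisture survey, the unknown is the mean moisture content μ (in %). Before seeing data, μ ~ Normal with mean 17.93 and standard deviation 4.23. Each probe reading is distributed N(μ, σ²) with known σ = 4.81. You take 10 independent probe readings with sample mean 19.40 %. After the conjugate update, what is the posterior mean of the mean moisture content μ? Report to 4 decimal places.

19.2317

For Normal data with known variance σ², a Normal(μ₀, σ₀²) prior on μ is conjugate. Posterior precision = 1/σ₀² + n/σ²; posterior mean is the precision-weighted average of μ₀ and x̄.
n·x̄ = 10·19.40 = 194.
σ₀² = 4.23² = 17.8929, σ² = 4.81² = 23.1361; σ² + n·σ₀² = 23.1361 + 10·17.8929 = 202.0651.
Posterior mean = (μ₀/σ₀² + n·x̄/σ²)/(1/σ₀² + n/σ²) = (σ²·μ₀ + σ₀²·n·x̄)/(σ² + n·σ₀²) = (23.1361·17.93 + 17.8929·194)/202.0651 = 3886.052873/202.0651 = 19.2317.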